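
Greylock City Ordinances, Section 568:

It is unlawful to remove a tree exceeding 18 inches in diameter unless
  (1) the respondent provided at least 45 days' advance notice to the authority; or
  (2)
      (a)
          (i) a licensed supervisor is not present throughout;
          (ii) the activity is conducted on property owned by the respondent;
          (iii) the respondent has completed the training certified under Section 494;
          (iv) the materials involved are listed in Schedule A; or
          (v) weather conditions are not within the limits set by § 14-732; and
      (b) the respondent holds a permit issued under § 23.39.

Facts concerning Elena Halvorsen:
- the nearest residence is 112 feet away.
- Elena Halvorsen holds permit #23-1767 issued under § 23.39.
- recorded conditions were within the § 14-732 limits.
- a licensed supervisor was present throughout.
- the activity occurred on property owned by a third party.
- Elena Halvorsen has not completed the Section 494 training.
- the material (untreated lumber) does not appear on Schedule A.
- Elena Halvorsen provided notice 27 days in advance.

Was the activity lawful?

(1) ≥45 days' notice — not satisfied.
(i) not (supervisor present) — fails.
(ii) own property — not satisfied.
(iii) training certified — fails.
(iv) Schedule A material — fails.
(v) not (weather ok) — fails.
So (a) is not satisfied (F OR F OR F OR F OR F).
(b) holds permit — met.
(2): F AND T → false.
So Overall is not satisfied (F OR F).

No — unlawful.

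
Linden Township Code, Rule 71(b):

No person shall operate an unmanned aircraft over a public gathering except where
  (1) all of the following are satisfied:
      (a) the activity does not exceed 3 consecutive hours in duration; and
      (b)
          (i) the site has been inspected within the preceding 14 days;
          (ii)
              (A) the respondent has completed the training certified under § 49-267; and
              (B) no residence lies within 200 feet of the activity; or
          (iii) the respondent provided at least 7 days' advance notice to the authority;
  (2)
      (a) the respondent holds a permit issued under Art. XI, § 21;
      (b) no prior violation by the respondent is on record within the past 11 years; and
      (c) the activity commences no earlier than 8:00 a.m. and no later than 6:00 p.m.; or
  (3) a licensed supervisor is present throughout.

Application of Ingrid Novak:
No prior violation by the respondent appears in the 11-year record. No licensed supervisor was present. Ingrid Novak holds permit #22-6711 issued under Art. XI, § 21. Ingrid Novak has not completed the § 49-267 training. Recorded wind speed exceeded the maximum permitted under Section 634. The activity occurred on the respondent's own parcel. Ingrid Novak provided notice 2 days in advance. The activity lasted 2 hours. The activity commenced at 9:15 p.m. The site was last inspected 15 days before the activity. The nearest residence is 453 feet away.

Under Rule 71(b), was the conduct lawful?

No — unlawful.

(a) ≤ 3 hrs duration — holds.
(i) site inspected — not satisfied.
(A) training certified — not satisfied.
(B) no residence in 200 ft — holds.
So (ii) is not satisfied (F AND T).
(iii) ≥7 days' notice — not satisfied.
So (b) is not satisfied (F OR F OR F).
(1) = T AND F = false.
(a) holds permit — met.
(b) no prior violation — satisfied.
(c) start within hours — not met.
So (2) is not satisfied (T AND T AND F).
(3) supervisor present — not satisfied.
Overall = F OR F OR F = false.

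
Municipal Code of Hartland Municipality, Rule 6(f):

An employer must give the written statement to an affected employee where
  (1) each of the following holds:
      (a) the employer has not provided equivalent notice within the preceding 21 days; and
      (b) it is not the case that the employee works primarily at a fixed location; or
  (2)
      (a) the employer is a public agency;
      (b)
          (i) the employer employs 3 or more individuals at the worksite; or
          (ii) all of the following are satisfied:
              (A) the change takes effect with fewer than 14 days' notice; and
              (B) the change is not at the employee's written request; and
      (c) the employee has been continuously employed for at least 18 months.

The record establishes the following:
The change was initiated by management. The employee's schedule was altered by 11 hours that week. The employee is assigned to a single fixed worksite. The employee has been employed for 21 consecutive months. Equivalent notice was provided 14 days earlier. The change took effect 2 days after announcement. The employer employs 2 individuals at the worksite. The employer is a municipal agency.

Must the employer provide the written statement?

Yes — required.

(a) no recent notice — not satisfied.
(b) not (fixed location) — not met.
So (1) is not satisfied (F AND F).
(a) public agency — met.
(i) ≥ 3 at site — fails.
(A) < 14 days' notice — satisfied.
(B) not employee-requested — holds.
So (ii) is satisfied (T AND T).
(b): F OR T → true.
(c) tenure ≥ 18 mo. — satisfied.
(2) = T AND T AND T = true.
Overall = F OR T = true.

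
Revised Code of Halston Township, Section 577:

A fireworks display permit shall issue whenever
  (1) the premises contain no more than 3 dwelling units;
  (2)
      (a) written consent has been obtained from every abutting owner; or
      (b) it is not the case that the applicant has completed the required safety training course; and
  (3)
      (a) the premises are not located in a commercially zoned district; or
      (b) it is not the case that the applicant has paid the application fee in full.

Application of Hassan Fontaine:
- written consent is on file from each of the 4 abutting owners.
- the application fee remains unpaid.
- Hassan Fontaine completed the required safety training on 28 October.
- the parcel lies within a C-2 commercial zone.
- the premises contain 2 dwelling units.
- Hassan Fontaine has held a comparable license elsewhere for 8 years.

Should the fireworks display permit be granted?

(1) ≤ 3 units — met.
(a) all abutters consent — satisfied.
(b) not (safety training) — fails.
So (2) is satisfied (T OR F).
(a) not (commercially zoned) — not met.
(b) not (fee paid) — holds.
So (3) is satisfied (F OR T).
Overall: T AND T AND T → true.

Yes — granted.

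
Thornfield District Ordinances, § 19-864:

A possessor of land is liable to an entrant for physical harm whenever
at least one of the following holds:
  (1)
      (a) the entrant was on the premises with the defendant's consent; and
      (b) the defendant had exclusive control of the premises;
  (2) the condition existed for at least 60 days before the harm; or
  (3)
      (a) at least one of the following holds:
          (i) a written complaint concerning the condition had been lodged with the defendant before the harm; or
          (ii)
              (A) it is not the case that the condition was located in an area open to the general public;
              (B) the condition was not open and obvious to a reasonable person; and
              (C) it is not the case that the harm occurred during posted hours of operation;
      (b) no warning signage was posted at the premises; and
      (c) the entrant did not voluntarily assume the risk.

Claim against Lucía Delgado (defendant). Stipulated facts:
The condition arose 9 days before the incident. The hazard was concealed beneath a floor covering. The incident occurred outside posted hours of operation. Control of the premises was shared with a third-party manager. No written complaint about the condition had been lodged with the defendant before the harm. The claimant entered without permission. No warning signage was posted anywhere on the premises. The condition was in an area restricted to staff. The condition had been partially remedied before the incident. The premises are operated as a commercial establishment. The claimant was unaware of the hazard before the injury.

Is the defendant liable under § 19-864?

(a) consent to enter — fails.
(b) exclusive control — not satisfied.
(1): F AND F → false.
(2) condition ≥60 days old — fails.
(i) complaint lodged — not satisfied.
(A) not (public area) — satisfied.
(B) not open/obvious — met.
(C) not (during posted hours) — met.
(ii): T AND T AND T → true.
(a) = F OR T = true.
(b) no signage posted — met.
(c) no assumed risk — holds.
So (3) is satisfied (T AND T AND T).
Overall: F OR F OR T → true.

Yes — liable.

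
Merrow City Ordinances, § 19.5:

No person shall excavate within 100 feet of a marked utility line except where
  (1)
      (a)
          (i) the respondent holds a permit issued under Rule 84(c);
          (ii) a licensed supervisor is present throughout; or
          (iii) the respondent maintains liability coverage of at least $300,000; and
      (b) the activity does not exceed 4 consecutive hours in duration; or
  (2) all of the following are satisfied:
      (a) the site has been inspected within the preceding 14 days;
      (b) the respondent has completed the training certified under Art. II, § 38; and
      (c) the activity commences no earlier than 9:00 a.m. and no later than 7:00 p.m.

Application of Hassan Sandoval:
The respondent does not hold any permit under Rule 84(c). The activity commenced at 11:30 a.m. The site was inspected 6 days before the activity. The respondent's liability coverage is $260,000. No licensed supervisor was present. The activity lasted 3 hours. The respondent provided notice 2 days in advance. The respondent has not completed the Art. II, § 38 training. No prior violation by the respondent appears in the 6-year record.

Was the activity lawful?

No — unlawful.

(i) holds permit — not satisfied.
(ii) supervisor present — fails.
(iii) coverage ≥ $300,000 — fails.
(a): F OR F OR F → false.
(b) ≤ 4 hrs duration — met.
(1) = F AND T = false.
(a) site inspected — holds.
(b) training certified — fails.
(c) start within hours — satisfied.
(2): T AND F AND T → false.
So Overall is not satisfied (F OR F).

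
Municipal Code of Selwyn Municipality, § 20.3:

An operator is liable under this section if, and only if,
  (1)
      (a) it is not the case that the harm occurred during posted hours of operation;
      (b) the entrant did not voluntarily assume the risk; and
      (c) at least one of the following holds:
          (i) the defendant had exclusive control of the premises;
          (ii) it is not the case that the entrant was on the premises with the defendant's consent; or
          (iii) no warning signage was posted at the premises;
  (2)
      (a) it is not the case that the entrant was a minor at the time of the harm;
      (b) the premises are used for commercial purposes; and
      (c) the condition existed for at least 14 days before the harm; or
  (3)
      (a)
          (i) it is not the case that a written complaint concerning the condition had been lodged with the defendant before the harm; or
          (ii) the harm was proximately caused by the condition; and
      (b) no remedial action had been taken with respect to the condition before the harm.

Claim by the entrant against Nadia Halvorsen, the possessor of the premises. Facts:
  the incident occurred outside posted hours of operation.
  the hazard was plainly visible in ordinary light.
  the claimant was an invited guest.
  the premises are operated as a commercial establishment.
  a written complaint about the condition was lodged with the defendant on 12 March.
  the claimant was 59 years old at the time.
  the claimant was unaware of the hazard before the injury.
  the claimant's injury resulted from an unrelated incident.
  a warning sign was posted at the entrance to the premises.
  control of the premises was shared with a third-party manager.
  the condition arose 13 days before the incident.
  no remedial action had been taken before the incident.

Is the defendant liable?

No — not liable.

(a) not (during posted hours) — holds.
(b) no assumed risk — satisfied.
(i) exclusive control — not met.
(ii) not (consent to enter) — not satisfied.
(iii) no signage posted — not met.
(c) = F OR F OR F = false.
(1): T AND T AND F → false.
(a) not (entrant a minor) — met.
(b) commercial use — met.
(c) condition ≥14 days old — fails.
(2) = T AND T AND F = false.
(i) not (complaint lodged) — fails.
(ii) proximate cause — fails.
So (a) is not satisfied (F OR F).
(b) no remedial action — holds.
(3): F AND T → false.
Overall: F OR F OR F → false.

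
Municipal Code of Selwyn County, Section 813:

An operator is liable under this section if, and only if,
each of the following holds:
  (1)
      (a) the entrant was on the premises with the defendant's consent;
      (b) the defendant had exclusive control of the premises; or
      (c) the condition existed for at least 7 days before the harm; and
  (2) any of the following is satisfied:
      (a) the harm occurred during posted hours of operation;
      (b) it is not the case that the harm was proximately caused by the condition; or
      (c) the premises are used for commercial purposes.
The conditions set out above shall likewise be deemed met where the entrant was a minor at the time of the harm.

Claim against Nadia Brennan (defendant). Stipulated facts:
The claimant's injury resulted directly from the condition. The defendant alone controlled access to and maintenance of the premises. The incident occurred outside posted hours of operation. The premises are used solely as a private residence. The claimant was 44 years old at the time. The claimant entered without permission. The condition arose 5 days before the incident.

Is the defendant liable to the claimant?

No — not liable.

(a) consent to enter — not satisfied.
(b) exclusive control — holds.
(c) condition ≥7 days old — not satisfied.
So (1) is satisfied (F OR T OR F).
(a) during posted hours — not met.
(b) not (proximate cause) — fails.
(c) commercial use — not satisfied.
(2): F OR F OR F → false.
Overall: T AND F → false.
Exception (entrant a minor) — not satisfied.
Result: main false OR exception false → false.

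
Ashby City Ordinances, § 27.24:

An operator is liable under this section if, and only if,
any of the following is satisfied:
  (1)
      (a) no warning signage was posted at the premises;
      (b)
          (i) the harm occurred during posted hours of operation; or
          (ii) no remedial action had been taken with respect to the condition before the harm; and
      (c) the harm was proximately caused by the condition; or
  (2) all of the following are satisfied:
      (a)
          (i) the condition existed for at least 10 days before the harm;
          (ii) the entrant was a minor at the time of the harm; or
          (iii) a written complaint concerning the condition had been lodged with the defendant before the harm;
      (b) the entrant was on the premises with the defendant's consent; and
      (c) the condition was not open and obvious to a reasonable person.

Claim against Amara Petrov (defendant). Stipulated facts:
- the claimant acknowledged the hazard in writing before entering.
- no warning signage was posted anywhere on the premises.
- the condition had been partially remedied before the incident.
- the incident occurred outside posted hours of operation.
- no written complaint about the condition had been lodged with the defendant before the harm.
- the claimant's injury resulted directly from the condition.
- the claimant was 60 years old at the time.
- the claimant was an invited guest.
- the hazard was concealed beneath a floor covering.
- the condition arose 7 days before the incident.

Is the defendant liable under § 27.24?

No — not liable.

(a) no signage posted — satisfied.
(i) during posted hours — fails.
(ii) no remedial action — not met.
So (b) is not satisfied (F OR F).
(c) proximate cause — satisfied.
(1) = T AND F AND T = false.
(i) condition ≥10 days old — not met.
(ii) entrant a minor — not met.
(iii) complaint lodged — not met.
(a): F OR F OR F → false.
(b) consent to enter — satisfied.
(c) not open/obvious — holds.
(2): F AND T AND T → false.
Overall = F OR F = false.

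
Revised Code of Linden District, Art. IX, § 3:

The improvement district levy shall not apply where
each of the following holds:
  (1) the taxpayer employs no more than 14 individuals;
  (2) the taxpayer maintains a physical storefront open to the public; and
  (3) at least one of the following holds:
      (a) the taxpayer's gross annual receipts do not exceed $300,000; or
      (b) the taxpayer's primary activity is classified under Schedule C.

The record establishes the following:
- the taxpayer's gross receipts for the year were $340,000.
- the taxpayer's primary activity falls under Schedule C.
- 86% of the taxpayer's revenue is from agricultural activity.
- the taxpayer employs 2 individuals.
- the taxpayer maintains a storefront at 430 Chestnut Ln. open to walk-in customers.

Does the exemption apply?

(1) ≤ 14 employees — holds.
(2) has storefront — holds.
(a) receipts ≤ $300,000 — not met.
(b) Schedule C activity — met.
(3) = F OR T = true.
Overall: T AND T AND T → true.

Yes — exempt.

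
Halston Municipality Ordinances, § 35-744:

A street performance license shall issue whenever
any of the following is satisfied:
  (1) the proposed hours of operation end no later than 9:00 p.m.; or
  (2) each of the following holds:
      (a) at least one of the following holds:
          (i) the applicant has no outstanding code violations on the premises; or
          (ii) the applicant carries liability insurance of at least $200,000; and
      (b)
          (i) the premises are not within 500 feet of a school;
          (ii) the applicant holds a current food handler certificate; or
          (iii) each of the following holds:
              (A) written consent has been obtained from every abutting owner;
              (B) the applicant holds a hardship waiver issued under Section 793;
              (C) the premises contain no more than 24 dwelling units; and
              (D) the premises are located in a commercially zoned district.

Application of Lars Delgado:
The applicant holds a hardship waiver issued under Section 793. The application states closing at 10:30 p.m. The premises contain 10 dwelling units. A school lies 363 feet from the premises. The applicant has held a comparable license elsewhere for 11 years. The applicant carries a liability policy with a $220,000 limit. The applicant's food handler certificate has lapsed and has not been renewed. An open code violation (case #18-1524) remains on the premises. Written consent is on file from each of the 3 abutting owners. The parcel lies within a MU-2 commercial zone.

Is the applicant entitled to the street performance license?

Yes — granted.

(1) closes by 9 p.m. — not met.
(i) no code violations — not satisfied.
(ii) insurance ≥ $200,000 — holds.
So (a) is satisfied (F OR T).
(i) ≥500 ft from school — fails.
(ii) food handler cert. — not satisfied.
(A) all abutters consent — satisfied.
(B) hardship waiver — met.
(C) ≤ 24 units — met.
(D) commercially zoned — satisfied.
So (iii) is satisfied (T AND T AND T AND T).
So (b) is satisfied (F OR F OR T).
(2): T AND T → true.
Overall = F OR T = true.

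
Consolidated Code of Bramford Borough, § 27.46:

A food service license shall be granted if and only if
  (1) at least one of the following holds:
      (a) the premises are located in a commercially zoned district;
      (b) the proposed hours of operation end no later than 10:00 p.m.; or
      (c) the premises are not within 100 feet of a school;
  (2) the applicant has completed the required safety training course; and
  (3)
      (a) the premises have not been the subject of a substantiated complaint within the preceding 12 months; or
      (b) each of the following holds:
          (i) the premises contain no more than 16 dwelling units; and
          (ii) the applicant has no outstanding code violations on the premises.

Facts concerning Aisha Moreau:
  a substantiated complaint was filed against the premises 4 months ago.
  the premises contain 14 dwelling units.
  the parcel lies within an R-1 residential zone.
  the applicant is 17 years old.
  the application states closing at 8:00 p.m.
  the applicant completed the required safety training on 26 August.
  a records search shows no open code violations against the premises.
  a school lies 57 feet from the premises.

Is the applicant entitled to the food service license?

Yes — granted.

(a) commercially zoned — not satisfied.
(b) closes by 10 p.m. — satisfied.
(c) ≥100 ft from school — fails.
(1) = F OR T OR F = true.
(2) safety training — satisfied.
(a) no complaint in 12 mo. — fails.
(i) ≤ 16 units — met.
(ii) no code violations — met.
(b) = T AND T = true.
(3) = F OR T = true.
Overall = T AND T AND T = true.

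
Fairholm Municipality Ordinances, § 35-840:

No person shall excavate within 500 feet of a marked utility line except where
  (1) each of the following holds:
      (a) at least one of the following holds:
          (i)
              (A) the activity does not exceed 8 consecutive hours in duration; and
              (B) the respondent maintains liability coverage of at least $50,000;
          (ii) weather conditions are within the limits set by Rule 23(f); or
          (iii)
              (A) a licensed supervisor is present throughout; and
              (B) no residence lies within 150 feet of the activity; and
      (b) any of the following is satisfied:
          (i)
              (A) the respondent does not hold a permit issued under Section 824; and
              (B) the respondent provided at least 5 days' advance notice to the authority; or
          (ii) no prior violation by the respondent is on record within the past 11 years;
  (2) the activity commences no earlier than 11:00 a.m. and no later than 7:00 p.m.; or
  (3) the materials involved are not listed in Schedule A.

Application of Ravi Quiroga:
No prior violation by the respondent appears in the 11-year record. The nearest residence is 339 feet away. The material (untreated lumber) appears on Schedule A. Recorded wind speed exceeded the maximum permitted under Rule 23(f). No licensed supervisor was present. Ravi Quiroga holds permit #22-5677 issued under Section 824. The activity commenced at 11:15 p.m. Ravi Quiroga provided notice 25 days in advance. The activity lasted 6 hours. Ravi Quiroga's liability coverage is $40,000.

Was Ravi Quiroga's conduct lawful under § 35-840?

No — unlawful.

(A) ≤ 8 hrs duration — holds.
(B) coverage ≥ $50,000 — not satisfied.
(i): T AND F → false.
(ii) weather ok — fails.
(A) supervisor present — fails.
(B) no residence in 150 ft — holds.
(iii): F AND T → false.
(a): F OR F OR F → false.
(A) not (holds permit) — not met.
(B) ≥5 days' notice — satisfied.
(i): F AND T → false.
(ii) no prior violation — satisfied.
So (b) is satisfied (F OR T).
(1) = F AND T = false.
(2) start within hours — fails.
(3) not (Schedule A material) — not met.
So Overall is not satisfied (F OR F OR F).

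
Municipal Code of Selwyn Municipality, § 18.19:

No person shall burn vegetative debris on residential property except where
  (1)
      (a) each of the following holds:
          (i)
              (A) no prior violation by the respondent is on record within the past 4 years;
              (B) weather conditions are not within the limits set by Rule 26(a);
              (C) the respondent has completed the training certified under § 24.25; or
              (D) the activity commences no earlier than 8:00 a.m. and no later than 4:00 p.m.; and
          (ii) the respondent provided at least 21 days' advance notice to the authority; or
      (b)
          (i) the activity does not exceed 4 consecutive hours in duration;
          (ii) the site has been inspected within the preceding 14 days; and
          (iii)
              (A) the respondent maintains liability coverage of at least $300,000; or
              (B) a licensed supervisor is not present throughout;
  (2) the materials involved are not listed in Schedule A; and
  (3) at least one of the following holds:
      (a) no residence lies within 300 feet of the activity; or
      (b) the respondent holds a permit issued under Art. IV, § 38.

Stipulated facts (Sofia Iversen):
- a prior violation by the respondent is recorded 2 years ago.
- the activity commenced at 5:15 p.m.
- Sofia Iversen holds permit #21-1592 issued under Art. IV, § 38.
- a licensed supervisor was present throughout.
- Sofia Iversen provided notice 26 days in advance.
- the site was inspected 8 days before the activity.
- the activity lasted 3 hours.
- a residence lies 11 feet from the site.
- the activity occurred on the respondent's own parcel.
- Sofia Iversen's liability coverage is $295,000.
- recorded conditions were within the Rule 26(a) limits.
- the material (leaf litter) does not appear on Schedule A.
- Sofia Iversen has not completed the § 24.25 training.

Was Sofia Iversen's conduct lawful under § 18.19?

(A) no prior violation — not satisfied.
(B) not (weather ok) — fails.
(C) training certified — fails.
(D) start within hours — not satisfied.
(i): F OR F OR F OR F → false.
(ii) ≥21 days' notice — met.
(a) = F AND T = false.
(i) ≤ 4 hrs duration — met.
(ii) site inspected — holds.
(A) coverage ≥ $300,000 — fails.
(B) not (supervisor present) — fails.
So (iii) is not satisfied (F OR F).
(b) = T AND T AND F = false.
(1) = F OR F = false.
(2) not (Schedule A material) — met.
(a) no residence in 300 ft — not met.
(b) holds permit — met.
So (3) is satisfied (F OR T).
So Overall is not satisfied (F AND T AND T).

No — unlawful.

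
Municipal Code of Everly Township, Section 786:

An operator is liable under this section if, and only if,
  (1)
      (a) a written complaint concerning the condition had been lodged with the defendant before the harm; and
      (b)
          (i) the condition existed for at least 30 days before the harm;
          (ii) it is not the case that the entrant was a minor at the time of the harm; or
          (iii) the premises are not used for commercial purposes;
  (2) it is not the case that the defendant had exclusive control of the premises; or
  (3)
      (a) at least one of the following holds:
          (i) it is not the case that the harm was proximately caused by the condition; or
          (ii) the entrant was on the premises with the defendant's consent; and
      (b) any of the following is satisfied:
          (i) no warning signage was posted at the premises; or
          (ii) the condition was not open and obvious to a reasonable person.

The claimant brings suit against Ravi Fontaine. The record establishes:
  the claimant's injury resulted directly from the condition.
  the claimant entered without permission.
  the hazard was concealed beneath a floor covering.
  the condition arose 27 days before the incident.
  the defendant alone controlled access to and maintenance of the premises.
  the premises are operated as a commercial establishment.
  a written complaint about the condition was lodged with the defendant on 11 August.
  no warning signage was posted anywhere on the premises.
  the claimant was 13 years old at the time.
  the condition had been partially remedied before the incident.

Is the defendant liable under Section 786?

No — not liable.

(a) complaint lodged — satisfied.
(i) condition ≥30 days old — not satisfied.
(ii) not (entrant a minor) — not satisfied.
(iii) not (commercial use) — not satisfied.
So (b) is not satisfied (F OR F OR F).
(1) = T AND F = false.
(2) not (exclusive control) — not met.
(i) not (proximate cause) — not met.
(ii) consent to enter — not satisfied.
So (a) is not satisfied (F OR F).
(i) no signage posted — holds.
(ii) not open/obvious — satisfied.
(b) = T OR T = true.
(3): F AND T → false.
Overall: F OR F OR F → false.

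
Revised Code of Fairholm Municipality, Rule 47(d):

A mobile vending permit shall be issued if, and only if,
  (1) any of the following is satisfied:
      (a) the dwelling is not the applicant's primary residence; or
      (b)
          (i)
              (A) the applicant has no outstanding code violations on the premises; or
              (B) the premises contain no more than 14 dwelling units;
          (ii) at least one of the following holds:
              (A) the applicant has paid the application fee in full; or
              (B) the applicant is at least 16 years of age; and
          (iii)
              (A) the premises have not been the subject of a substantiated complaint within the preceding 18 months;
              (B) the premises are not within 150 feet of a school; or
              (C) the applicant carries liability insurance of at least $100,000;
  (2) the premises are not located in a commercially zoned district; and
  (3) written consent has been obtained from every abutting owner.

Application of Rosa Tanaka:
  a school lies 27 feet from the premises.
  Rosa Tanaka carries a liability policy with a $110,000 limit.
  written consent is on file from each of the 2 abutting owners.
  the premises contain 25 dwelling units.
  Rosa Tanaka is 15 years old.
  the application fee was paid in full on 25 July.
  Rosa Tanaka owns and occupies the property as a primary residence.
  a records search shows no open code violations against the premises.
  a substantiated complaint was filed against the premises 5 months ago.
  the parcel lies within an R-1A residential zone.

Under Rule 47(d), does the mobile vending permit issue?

Yes — granted.

(a) not (primary residence) — not satisfied.
(A) no code violations — met.
(B) ≤ 14 units — fails.
(i) = T OR F = true.
(A) fee paid — holds.
(B) age ≥ 16 — fails.
(ii) = T OR F = true.
(A) no complaint in 18 mo. — not met.
(B) ≥150 ft from school — not satisfied.
(C) insurance ≥ $100,000 — satisfied.
(iii): F OR F OR T → true.
(b) = T AND T AND T = true.
(1) = F OR T = true.
(2) not (commercially zoned) — met.
(3) all abutters consent — holds.
So Overall is satisfied (T AND T AND T).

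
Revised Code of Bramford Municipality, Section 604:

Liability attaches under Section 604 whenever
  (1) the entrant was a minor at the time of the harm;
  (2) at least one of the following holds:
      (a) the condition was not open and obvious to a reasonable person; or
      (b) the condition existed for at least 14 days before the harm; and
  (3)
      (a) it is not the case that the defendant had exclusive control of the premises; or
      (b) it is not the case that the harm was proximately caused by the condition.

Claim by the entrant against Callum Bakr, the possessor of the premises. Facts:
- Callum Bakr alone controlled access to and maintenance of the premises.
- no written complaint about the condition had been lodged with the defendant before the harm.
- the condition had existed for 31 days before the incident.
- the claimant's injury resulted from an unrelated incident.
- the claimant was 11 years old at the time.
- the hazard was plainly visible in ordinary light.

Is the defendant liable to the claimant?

(1) entrant a minor — satisfied.
(a) not open/obvious — not satisfied.
(b) condition ≥14 days old — met.
(2): F OR T → true.
(a) not (exclusive control) — not met.
(b) not (proximate cause) — satisfied.
(3) = F OR T = true.
Overall: T AND T AND T → true.

Yes — liable.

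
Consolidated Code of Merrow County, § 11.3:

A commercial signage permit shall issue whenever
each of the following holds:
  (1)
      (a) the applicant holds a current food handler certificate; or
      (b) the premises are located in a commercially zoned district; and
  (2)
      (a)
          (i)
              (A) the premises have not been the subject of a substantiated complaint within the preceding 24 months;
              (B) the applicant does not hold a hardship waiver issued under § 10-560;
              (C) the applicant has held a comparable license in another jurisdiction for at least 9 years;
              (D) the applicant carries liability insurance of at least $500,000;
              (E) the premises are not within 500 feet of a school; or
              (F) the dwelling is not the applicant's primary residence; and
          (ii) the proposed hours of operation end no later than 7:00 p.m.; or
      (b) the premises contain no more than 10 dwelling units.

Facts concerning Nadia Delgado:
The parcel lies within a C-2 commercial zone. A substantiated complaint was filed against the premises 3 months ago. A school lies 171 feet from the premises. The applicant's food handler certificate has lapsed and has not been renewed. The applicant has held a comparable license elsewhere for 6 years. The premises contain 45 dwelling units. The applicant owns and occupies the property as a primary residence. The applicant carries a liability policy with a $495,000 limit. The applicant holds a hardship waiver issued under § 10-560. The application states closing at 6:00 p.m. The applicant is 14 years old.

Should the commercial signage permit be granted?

(a) food handler cert. — fails.
(b) commercially zoned — met.
(1) = F OR T = true.
(A) no complaint in 24 mo. — not satisfied.
(B) not (hardship waiver) — not met.
(C) prior license ≥ 9 yr — not satisfied.
(D) insurance ≥ $500,000 — not met.
(E) ≥500 ft from school — fails.
(F) not (primary residence) — not met.
(i): F OR F OR F OR F OR F OR F → false.
(ii) closes by 7 p.m. — holds.
So (a) is not satisfied (F AND T).
(b) ≤ 10 units — fails.
So (2) is not satisfied (F OR F).
So Overall is not satisfied (T AND F).

No — denied.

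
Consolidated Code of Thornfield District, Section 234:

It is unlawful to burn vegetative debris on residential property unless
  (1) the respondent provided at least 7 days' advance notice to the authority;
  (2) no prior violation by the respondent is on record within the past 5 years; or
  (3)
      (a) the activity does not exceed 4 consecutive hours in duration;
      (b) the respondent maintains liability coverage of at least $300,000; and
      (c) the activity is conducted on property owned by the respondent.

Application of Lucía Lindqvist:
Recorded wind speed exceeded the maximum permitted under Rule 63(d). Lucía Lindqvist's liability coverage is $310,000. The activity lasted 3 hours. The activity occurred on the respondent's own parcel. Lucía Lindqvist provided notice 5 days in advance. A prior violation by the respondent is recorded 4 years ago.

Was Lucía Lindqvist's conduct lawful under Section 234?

Yes — lawful.

(1) ≥7 days' notice — not met.
(2) no prior violation — fails.
(a) ≤ 4 hrs duration — satisfied.
(b) coverage ≥ $300,000 — satisfied.
(c) own property — holds.
(3) = T AND T AND T = true.
So Overall is satisfied (F OR F OR T).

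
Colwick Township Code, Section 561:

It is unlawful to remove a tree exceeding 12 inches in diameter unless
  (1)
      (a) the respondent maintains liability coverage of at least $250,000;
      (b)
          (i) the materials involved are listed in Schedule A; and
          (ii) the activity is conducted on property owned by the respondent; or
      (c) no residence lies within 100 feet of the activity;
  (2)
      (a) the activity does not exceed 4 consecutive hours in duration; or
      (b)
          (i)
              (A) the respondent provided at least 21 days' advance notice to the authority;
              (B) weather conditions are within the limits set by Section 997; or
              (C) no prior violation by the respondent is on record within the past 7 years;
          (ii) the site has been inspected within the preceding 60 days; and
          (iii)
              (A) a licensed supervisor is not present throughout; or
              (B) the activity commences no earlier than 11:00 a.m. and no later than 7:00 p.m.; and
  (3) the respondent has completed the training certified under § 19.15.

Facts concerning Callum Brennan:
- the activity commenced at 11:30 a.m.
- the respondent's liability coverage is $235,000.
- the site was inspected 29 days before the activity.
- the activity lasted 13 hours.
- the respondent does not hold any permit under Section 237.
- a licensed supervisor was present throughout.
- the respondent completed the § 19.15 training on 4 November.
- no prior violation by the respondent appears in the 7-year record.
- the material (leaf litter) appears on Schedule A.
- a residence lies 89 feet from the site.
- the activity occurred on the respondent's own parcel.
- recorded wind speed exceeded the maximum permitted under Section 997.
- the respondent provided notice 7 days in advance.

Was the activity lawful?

Yes — lawful.

(a) coverage ≥ $250,000 — not satisfied.
(i) Schedule A material — holds.
(ii) own property — satisfied.
So (b) is satisfied (T AND T).
(c) no residence in 100 ft — not met.
(1) = F OR T OR F = true.
(a) ≤ 4 hrs duration — not satisfied.
(A) ≥21 days' notice — fails.
(B) weather ok — not satisfied.
(C) no prior violation — met.
(i) = F OR F OR T = true.
(ii) site inspected — satisfied.
(A) not (supervisor present) — not satisfied.
(B) start within hours — met.
(iii): F OR T → true.
So (b) is satisfied (T AND T AND T).
So (2) is satisfied (F OR T).
(3) training certified — met.
So Overall is satisfied (T AND T AND T).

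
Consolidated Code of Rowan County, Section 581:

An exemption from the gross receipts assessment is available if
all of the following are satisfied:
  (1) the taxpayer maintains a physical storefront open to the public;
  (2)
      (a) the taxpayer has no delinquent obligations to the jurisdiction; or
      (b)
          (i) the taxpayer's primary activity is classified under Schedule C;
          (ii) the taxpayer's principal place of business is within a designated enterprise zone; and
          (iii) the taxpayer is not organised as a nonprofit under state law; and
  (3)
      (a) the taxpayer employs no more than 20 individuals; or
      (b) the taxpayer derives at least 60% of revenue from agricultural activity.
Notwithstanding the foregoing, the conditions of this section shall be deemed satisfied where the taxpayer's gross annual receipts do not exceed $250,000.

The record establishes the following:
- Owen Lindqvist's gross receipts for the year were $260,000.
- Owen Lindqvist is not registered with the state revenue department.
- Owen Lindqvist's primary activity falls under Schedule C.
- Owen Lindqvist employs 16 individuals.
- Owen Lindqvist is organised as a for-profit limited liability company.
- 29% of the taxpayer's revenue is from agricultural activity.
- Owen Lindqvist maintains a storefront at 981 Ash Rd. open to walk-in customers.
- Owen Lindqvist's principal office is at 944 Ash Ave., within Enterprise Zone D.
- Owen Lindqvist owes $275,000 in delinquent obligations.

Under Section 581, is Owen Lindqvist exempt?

(1) has storefront — satisfied.
(a) no delinquency — not met.
(i) Schedule C activity — satisfied.
(ii) in enterprise zone — met.
(iii) not (nonprofit) — met.
(b) = T AND T AND T = true.
(2): F OR T → true.
(a) ≤ 20 employees — satisfied.
(b) ≥60% agricultural — not met.
(3) = T OR F = true.
So Overall is satisfied (T AND T AND T).
Exception (receipts ≤ $250,000) — not satisfied.
Result: main true OR exception false → true.

Yes — exempt.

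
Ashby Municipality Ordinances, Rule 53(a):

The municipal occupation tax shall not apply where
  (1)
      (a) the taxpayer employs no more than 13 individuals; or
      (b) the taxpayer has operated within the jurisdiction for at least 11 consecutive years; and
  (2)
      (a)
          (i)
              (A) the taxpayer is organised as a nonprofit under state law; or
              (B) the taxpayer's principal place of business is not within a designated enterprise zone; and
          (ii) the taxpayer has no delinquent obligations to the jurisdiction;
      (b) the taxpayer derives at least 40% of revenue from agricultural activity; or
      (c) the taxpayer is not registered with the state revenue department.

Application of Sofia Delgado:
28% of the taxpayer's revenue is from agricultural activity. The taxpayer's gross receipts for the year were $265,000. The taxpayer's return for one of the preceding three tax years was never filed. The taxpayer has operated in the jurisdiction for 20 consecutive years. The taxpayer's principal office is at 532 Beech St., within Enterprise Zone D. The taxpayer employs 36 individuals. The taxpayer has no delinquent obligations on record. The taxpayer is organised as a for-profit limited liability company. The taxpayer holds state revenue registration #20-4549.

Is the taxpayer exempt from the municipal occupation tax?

(a) ≤ 13 employees — not satisfied.
(b) ≥ 11 yrs in jurisdiction — satisfied.
So (1) is satisfied (F OR T).
(A) nonprofit — not met.
(B) not (in enterprise zone) — fails.
So (i) is not satisfied (F OR F).
(ii) no delinquency — holds.
(a): F AND T → false.
(b) ≥40% agricultural — not met.
(c) not (state-registered) — fails.
(2): F OR F OR F → false.
Overall = T AND F = false.

No — not exempt.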